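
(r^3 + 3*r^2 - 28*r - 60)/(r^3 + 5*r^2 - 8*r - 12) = (r^2 - 3*r - 10)/(r^2 - r - 2)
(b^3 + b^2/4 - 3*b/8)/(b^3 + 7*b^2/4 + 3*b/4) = (b - 1/2)/(b + 1)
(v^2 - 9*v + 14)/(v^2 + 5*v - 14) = (v - 7)/(v + 7)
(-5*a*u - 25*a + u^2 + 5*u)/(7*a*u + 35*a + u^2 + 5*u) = (-5*a + u)/(7*a + u)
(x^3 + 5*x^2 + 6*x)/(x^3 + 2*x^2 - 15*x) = (x^2 + 5*x + 6)/(x^2 + 2*x - 15)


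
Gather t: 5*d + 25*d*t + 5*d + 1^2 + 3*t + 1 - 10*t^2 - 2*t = 10*d - 10*t^2 + t*(25*d + 1) + 2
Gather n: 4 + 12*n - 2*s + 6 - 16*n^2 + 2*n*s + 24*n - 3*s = -16*n^2 + n*(2*s + 36) - 5*s + 10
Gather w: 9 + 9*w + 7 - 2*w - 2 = 7*w + 14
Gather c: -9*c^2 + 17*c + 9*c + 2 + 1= -9*c^2 + 26*c + 3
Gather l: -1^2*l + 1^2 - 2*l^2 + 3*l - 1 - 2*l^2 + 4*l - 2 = -4*l^2 + 6*l - 2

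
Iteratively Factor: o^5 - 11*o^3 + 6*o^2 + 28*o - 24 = (o - 1)*(o^4 + o^3 - 10*o^2 - 4*o + 24) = (o - 1)*(o + 2)*(o^3 - o^2 - 8*o + 12) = (o - 1)*(o + 2)*(o + 3)*(o^2 - 4*o + 4) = (o - 2)*(o - 1)*(o + 2)*(o + 3)*(o - 2)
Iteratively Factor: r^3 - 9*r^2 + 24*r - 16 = (r - 1)*(r^2 - 8*r + 16) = (r - 4)*(r - 1)*(r - 4)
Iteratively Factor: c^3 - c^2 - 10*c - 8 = (c - 4)*(c^2 + 3*c + 2) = (c - 4)*(c + 2)*(c + 1)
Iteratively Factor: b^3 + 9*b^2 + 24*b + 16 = (b + 1)*(b^2 + 8*b + 16) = (b + 1)*(b + 4)*(b + 4)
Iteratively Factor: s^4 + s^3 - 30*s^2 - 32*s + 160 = (s + 4)*(s^3 - 3*s^2 - 18*s + 40) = (s - 2)*(s + 4)*(s^2 - s - 20) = (s - 2)*(s + 4)^2*(s - 5)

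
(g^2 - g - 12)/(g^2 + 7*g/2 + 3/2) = 2*(g - 4)/(2*g + 1)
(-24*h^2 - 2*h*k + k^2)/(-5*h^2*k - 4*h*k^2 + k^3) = (24*h^2 + 2*h*k - k^2)/(k*(5*h^2 + 4*h*k - k^2))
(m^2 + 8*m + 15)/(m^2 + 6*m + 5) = (m + 3)/(m + 1)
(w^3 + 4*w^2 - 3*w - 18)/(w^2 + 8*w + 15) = (w^2 + w - 6)/(w + 5)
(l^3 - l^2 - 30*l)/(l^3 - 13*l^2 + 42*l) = (l + 5)/(l - 7)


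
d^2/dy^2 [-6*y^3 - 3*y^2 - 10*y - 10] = -36*y - 6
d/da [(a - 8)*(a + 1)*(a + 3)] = 3*a^2 - 8*a - 29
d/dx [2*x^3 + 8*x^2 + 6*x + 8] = 6*x^2 + 16*x + 6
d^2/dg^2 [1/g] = 2/g^3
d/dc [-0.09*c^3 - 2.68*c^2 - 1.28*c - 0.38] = -0.27*c^2 - 5.36*c - 1.28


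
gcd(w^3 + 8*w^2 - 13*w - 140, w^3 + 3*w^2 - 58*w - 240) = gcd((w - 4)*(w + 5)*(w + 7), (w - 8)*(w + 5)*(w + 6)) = w + 5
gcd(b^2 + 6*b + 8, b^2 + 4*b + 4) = b + 2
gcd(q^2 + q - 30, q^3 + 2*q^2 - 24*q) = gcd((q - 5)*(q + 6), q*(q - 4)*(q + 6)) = q + 6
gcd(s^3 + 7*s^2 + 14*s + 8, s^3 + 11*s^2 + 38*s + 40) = s^2 + 6*s + 8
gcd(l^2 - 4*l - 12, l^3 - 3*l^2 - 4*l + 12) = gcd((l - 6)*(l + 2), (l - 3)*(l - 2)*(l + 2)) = l + 2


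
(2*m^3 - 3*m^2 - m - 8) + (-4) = 2*m^3 - 3*m^2 - m - 12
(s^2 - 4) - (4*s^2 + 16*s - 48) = -3*s^2 - 16*s + 44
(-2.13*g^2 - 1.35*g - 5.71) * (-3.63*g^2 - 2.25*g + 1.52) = 7.7319*g^4 + 9.693*g^3 + 20.5272*g^2 + 10.7955*g - 8.6792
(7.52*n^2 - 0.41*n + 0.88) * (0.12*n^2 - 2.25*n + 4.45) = 0.9024*n^4 - 16.9692*n^3 + 34.4921*n^2 - 3.8045*n + 3.916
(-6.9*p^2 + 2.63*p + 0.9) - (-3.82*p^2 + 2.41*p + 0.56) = -3.08*p^2 + 0.22*p + 0.34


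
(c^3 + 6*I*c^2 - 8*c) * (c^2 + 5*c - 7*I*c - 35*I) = c^5 + 5*c^4 - I*c^4 + 34*c^3 - 5*I*c^3 + 170*c^2 + 56*I*c^2 + 280*I*c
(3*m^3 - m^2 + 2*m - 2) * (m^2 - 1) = 3*m^5 - m^4 - m^3 - m^2 - 2*m + 2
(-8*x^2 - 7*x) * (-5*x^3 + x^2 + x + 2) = 40*x^5 + 27*x^4 - 15*x^3 - 23*x^2 - 14*x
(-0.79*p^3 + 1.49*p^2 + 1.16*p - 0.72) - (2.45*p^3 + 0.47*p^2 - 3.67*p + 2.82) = -3.24*p^3 + 1.02*p^2 + 4.83*p - 3.54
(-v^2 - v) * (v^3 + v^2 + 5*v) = -v^5 - 2*v^4 - 6*v^3 - 5*v^2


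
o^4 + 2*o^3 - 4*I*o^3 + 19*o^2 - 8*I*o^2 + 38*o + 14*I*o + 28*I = (o + 2)*(o - 7*I)*(o + I)*(o + 2*I)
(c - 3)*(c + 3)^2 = c^3 + 3*c^2 - 9*c - 27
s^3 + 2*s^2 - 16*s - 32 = (s - 4)*(s + 2)*(s + 4)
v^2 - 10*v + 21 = (v - 7)*(v - 3)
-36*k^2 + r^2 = (-6*k + r)*(6*k + r)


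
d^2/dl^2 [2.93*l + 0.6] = 0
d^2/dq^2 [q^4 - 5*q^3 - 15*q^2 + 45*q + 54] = 12*q^2 - 30*q - 30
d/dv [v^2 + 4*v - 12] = 2*v + 4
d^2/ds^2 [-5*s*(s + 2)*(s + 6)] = -30*s - 80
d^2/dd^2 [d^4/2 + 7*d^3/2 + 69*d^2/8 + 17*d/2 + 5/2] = 6*d^2 + 21*d + 69/4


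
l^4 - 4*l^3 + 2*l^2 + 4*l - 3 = (l - 3)*(l - 1)^2*(l + 1)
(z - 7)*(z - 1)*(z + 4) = z^3 - 4*z^2 - 25*z + 28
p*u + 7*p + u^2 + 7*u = (p + u)*(u + 7)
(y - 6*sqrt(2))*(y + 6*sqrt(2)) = y^2 - 72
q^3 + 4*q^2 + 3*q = q*(q + 1)*(q + 3)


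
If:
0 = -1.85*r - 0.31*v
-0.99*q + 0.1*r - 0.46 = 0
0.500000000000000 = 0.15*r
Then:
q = -0.13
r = 3.33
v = -19.89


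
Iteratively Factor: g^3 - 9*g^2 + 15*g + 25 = (g - 5)*(g^2 - 4*g - 5) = (g - 5)^2*(g + 1)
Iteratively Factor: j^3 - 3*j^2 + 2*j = (j - 2)*(j^2 - j) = (j - 2)*(j - 1)*(j)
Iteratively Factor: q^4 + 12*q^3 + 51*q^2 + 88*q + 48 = (q + 1)*(q^3 + 11*q^2 + 40*q + 48) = (q + 1)*(q + 4)*(q^2 + 7*q + 12) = (q + 1)*(q + 4)^2*(q + 3)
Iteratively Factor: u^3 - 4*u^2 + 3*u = (u - 1)*(u^2 - 3*u) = u*(u - 1)*(u - 3)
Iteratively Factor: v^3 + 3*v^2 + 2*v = (v)*(v^2 + 3*v + 2) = v*(v + 1)*(v + 2)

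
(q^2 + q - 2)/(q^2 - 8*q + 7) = (q + 2)/(q - 7)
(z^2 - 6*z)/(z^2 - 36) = z/(z + 6)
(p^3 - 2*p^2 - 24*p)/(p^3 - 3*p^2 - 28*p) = (p - 6)/(p - 7)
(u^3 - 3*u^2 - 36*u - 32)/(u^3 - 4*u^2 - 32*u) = (u + 1)/u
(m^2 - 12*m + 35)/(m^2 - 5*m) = (m - 7)/m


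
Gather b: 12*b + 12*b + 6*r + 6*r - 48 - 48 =24*b + 12*r - 96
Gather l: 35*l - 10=35*l - 10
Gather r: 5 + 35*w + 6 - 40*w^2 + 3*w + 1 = -40*w^2 + 38*w + 12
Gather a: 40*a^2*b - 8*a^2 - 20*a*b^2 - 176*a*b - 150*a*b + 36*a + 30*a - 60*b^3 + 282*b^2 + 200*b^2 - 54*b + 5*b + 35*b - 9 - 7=a^2*(40*b - 8) + a*(-20*b^2 - 326*b + 66) - 60*b^3 + 482*b^2 - 14*b - 16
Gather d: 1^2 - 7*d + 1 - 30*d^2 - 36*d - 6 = -30*d^2 - 43*d - 4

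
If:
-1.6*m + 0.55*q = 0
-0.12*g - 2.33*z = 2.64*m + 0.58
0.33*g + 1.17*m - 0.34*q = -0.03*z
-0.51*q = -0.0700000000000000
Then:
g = 0.00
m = 0.05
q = 0.14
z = -0.30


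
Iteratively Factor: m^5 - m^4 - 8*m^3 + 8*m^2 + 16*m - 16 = (m + 2)*(m^4 - 3*m^3 - 2*m^2 + 12*m - 8) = (m + 2)^2*(m^3 - 5*m^2 + 8*m - 4) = (m - 2)*(m + 2)^2*(m^2 - 3*m + 2) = (m - 2)*(m - 1)*(m + 2)^2*(m - 2)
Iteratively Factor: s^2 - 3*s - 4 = (s - 4)*(s + 1)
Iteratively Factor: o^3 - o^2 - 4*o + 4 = (o - 1)*(o^2 - 4) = (o - 1)*(o + 2)*(o - 2)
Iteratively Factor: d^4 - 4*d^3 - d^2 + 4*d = (d - 4)*(d^3 - d) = d*(d - 4)*(d^2 - 1) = d*(d - 4)*(d - 1)*(d + 1)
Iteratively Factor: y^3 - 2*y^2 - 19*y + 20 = (y - 5)*(y^2 + 3*y - 4) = (y - 5)*(y + 4)*(y - 1)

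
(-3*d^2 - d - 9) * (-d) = 3*d^3 + d^2 + 9*d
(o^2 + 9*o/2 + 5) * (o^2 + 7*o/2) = o^4 + 8*o^3 + 83*o^2/4 + 35*o/2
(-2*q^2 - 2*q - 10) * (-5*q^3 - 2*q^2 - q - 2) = 10*q^5 + 14*q^4 + 56*q^3 + 26*q^2 + 14*q + 20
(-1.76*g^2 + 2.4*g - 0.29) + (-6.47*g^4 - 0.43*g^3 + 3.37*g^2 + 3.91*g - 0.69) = -6.47*g^4 - 0.43*g^3 + 1.61*g^2 + 6.31*g - 0.98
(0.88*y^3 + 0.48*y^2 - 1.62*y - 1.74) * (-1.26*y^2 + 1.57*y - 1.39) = -1.1088*y^5 + 0.7768*y^4 + 1.5716*y^3 - 1.0182*y^2 - 0.48*y + 2.4186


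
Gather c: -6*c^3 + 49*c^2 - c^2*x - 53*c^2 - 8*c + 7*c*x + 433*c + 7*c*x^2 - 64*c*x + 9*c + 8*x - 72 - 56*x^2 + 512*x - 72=-6*c^3 + c^2*(-x - 4) + c*(7*x^2 - 57*x + 434) - 56*x^2 + 520*x - 144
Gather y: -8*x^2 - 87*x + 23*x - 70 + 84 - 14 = -8*x^2 - 64*x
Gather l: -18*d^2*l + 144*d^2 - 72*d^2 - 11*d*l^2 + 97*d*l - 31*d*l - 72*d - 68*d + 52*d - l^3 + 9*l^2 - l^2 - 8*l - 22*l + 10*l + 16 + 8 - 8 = 72*d^2 - 88*d - l^3 + l^2*(8 - 11*d) + l*(-18*d^2 + 66*d - 20) + 16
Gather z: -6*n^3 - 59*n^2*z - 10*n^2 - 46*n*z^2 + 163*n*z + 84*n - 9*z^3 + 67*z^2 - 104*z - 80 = -6*n^3 - 10*n^2 + 84*n - 9*z^3 + z^2*(67 - 46*n) + z*(-59*n^2 + 163*n - 104) - 80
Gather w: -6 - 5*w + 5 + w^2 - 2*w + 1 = w^2 - 7*w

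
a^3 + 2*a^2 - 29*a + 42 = (a - 3)*(a - 2)*(a + 7)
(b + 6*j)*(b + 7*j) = b^2 + 13*b*j + 42*j^2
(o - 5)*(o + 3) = o^2 - 2*o - 15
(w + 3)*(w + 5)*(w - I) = w^3 + 8*w^2 - I*w^2 + 15*w - 8*I*w - 15*I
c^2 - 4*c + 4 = (c - 2)^2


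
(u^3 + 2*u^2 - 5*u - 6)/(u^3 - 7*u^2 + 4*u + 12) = (u + 3)/(u - 6)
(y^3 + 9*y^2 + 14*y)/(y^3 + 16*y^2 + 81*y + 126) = y*(y + 2)/(y^2 + 9*y + 18)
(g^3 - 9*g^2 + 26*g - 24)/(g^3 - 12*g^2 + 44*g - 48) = (g - 3)/(g - 6)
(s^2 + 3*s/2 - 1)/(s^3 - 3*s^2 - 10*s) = (s - 1/2)/(s*(s - 5))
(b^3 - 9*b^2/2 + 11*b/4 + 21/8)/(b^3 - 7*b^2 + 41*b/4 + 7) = (b - 3/2)/(b - 4)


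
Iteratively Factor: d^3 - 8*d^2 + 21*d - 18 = (d - 2)*(d^2 - 6*d + 9) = (d - 3)*(d - 2)*(d - 3)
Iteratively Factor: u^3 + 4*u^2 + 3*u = (u + 1)*(u^2 + 3*u) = (u + 1)*(u + 3)*(u)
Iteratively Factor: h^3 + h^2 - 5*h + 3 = (h - 1)*(h^2 + 2*h - 3) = (h - 1)*(h + 3)*(h - 1)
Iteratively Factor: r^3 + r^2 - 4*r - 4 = (r - 2)*(r^2 + 3*r + 2) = (r - 2)*(r + 1)*(r + 2)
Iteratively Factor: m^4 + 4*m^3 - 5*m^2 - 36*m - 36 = (m + 2)*(m^3 + 2*m^2 - 9*m - 18) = (m + 2)*(m + 3)*(m^2 - m - 6) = (m + 2)^2*(m + 3)*(m - 3)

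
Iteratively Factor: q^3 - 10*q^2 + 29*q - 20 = (q - 5)*(q^2 - 5*q + 4) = (q - 5)*(q - 1)*(q - 4)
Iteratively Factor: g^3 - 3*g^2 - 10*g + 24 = (g - 4)*(g^2 + g - 6) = (g - 4)*(g - 2)*(g + 3)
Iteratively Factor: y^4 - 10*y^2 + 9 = (y - 1)*(y^3 + y^2 - 9*y - 9) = (y - 1)*(y + 3)*(y^2 - 2*y - 3) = (y - 1)*(y + 1)*(y + 3)*(y - 3)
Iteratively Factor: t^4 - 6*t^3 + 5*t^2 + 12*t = (t)*(t^3 - 6*t^2 + 5*t + 12) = t*(t - 3)*(t^2 - 3*t - 4) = t*(t - 3)*(t + 1)*(t - 4)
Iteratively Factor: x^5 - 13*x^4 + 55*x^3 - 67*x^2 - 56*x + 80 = (x - 4)*(x^4 - 9*x^3 + 19*x^2 + 9*x - 20) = (x - 4)*(x - 1)*(x^3 - 8*x^2 + 11*x + 20) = (x - 4)^2*(x - 1)*(x^2 - 4*x - 5) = (x - 5)*(x - 4)^2*(x - 1)*(x + 1)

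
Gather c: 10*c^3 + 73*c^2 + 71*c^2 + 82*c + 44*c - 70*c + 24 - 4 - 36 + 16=10*c^3 + 144*c^2 + 56*c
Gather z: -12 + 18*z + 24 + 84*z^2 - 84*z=84*z^2 - 66*z + 12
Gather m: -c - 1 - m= -c - m - 1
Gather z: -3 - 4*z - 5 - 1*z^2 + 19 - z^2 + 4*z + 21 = 32 - 2*z^2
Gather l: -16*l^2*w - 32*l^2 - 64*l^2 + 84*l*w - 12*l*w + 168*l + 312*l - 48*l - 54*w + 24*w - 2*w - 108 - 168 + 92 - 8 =l^2*(-16*w - 96) + l*(72*w + 432) - 32*w - 192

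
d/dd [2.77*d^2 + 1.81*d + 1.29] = 5.54*d + 1.81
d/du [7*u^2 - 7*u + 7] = 14*u - 7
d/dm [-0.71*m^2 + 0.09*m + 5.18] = 0.09 - 1.42*m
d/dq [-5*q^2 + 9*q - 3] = 9 - 10*q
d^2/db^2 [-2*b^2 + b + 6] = -4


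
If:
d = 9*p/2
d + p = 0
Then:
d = 0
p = 0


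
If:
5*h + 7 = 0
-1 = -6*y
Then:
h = -7/5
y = 1/6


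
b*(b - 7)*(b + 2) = b^3 - 5*b^2 - 14*b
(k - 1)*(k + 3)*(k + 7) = k^3 + 9*k^2 + 11*k - 21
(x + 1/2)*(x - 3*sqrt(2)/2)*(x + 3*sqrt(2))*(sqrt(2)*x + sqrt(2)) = sqrt(2)*x^4 + 3*sqrt(2)*x^3/2 + 3*x^3 - 17*sqrt(2)*x^2/2 + 9*x^2/2 - 27*sqrt(2)*x/2 + 3*x/2 - 9*sqrt(2)/2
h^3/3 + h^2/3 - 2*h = h*(h/3 + 1)*(h - 2)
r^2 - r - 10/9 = (r - 5/3)*(r + 2/3)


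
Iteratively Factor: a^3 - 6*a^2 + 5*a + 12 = (a + 1)*(a^2 - 7*a + 12) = (a - 3)*(a + 1)*(a - 4)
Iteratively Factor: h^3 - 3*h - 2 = (h - 2)*(h^2 + 2*h + 1) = (h - 2)*(h + 1)*(h + 1)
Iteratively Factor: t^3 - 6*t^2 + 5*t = (t)*(t^2 - 6*t + 5) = t*(t - 1)*(t - 5)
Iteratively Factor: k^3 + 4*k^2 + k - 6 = (k - 1)*(k^2 + 5*k + 6) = (k - 1)*(k + 3)*(k + 2)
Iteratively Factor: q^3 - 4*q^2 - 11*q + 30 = (q - 2)*(q^2 - 2*q - 15) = (q - 2)*(q + 3)*(q - 5)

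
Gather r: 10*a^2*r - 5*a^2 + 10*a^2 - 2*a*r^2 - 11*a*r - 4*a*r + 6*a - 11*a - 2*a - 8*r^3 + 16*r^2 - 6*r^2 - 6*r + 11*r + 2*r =5*a^2 - 7*a - 8*r^3 + r^2*(10 - 2*a) + r*(10*a^2 - 15*a + 7)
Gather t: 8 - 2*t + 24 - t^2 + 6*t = -t^2 + 4*t + 32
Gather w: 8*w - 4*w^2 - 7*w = -4*w^2 + w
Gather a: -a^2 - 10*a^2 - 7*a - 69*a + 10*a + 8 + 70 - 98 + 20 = -11*a^2 - 66*a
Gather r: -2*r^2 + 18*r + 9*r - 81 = -2*r^2 + 27*r - 81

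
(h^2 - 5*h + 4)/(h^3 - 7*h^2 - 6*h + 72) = (h - 1)/(h^2 - 3*h - 18)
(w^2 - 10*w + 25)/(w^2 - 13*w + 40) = (w - 5)/(w - 8)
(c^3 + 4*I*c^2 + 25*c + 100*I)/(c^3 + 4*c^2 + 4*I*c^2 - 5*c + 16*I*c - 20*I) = (c^2 + 25)/(c^2 + 4*c - 5)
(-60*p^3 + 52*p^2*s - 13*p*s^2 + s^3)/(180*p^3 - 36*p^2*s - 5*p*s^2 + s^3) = (-2*p + s)/(6*p + s)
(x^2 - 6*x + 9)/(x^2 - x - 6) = (x - 3)/(x + 2)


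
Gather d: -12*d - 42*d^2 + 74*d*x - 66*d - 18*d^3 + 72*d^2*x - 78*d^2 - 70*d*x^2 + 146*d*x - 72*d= -18*d^3 + d^2*(72*x - 120) + d*(-70*x^2 + 220*x - 150)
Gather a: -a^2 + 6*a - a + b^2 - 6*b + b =-a^2 + 5*a + b^2 - 5*b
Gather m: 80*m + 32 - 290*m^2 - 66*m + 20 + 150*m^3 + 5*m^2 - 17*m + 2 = 150*m^3 - 285*m^2 - 3*m + 54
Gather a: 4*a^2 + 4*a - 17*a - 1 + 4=4*a^2 - 13*a + 3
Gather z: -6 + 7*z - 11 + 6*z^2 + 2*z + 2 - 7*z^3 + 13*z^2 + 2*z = -7*z^3 + 19*z^2 + 11*z - 15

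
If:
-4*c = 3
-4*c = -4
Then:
No Solution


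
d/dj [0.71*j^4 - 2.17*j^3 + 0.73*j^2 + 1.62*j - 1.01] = 2.84*j^3 - 6.51*j^2 + 1.46*j + 1.62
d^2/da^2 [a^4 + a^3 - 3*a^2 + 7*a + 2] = 12*a^2 + 6*a - 6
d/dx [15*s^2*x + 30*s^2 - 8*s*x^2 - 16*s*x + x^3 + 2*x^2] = 15*s^2 - 16*s*x - 16*s + 3*x^2 + 4*x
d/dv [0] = 0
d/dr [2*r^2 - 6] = 4*r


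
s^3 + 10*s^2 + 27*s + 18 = (s + 1)*(s + 3)*(s + 6)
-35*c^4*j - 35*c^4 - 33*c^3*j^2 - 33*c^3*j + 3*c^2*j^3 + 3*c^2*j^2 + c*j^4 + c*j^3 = (-5*c + j)*(c + j)*(7*c + j)*(c*j + c)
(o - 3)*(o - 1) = o^2 - 4*o + 3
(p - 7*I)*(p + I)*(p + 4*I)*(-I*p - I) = -I*p^4 - 2*p^3 - I*p^3 - 2*p^2 - 31*I*p^2 + 28*p - 31*I*p + 28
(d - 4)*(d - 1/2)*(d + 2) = d^3 - 5*d^2/2 - 7*d + 4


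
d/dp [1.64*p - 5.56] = 1.64000000000000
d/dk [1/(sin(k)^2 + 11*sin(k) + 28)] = -(2*sin(k) + 11)*cos(k)/(sin(k)^2 + 11*sin(k) + 28)^2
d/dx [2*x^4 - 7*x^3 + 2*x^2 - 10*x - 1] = 8*x^3 - 21*x^2 + 4*x - 10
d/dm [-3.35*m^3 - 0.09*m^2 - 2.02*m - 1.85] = -10.05*m^2 - 0.18*m - 2.02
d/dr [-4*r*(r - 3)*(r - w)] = -12*r^2 + 8*r*w + 24*r - 12*w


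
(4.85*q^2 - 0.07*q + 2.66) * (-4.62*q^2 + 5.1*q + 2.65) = -22.407*q^4 + 25.0584*q^3 + 0.206299999999998*q^2 + 13.3805*q + 7.049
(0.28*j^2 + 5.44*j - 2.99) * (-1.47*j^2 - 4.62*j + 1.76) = -0.4116*j^4 - 9.2904*j^3 - 20.2447*j^2 + 23.3882*j - 5.2624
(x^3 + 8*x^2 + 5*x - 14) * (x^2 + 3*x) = x^5 + 11*x^4 + 29*x^3 + x^2 - 42*x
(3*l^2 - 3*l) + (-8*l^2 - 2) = -5*l^2 - 3*l - 2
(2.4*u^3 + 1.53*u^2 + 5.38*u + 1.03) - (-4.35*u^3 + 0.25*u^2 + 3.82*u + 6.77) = 6.75*u^3 + 1.28*u^2 + 1.56*u - 5.74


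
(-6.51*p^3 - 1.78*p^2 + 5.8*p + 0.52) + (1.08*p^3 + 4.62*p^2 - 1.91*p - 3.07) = -5.43*p^3 + 2.84*p^2 + 3.89*p - 2.55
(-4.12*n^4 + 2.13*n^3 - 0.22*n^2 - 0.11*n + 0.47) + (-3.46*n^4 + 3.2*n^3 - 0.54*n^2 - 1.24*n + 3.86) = -7.58*n^4 + 5.33*n^3 - 0.76*n^2 - 1.35*n + 4.33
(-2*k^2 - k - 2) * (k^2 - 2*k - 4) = -2*k^4 + 3*k^3 + 8*k^2 + 8*k + 8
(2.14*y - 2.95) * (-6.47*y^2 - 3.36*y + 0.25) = -13.8458*y^3 + 11.8961*y^2 + 10.447*y - 0.7375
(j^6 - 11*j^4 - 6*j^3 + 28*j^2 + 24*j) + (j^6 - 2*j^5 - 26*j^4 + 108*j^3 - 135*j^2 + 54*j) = 2*j^6 - 2*j^5 - 37*j^4 + 102*j^3 - 107*j^2 + 78*j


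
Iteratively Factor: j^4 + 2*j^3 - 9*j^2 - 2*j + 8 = (j + 4)*(j^3 - 2*j^2 - j + 2) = (j - 1)*(j + 4)*(j^2 - j - 2) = (j - 2)*(j - 1)*(j + 4)*(j + 1)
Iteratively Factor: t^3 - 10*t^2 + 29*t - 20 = (t - 4)*(t^2 - 6*t + 5) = (t - 5)*(t - 4)*(t - 1)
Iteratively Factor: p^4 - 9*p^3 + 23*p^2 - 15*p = (p - 3)*(p^3 - 6*p^2 + 5*p) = (p - 5)*(p - 3)*(p^2 - p) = (p - 5)*(p - 3)*(p - 1)*(p)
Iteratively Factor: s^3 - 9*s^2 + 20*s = (s - 4)*(s^2 - 5*s) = s*(s - 4)*(s - 5)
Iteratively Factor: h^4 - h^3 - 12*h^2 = (h + 3)*(h^3 - 4*h^2) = h*(h + 3)*(h^2 - 4*h) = h*(h - 4)*(h + 3)*(h)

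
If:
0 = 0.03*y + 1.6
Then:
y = -53.33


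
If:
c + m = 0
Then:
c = -m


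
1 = 1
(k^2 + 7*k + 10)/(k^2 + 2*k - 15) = (k + 2)/(k - 3)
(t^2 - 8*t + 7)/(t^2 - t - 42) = (t - 1)/(t + 6)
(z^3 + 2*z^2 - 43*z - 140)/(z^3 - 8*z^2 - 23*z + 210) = (z + 4)/(z - 6)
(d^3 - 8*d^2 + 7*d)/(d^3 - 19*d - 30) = d*(-d^2 + 8*d - 7)/(-d^3 + 19*d + 30)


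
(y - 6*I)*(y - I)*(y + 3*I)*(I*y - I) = I*y^4 + 4*y^3 - I*y^3 - 4*y^2 + 15*I*y^2 + 18*y - 15*I*y - 18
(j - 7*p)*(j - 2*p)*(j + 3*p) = j^3 - 6*j^2*p - 13*j*p^2 + 42*p^3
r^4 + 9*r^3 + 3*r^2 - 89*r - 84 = (r - 3)*(r + 1)*(r + 4)*(r + 7)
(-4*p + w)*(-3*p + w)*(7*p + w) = 84*p^3 - 37*p^2*w + w^3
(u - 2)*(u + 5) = u^2 + 3*u - 10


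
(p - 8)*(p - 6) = p^2 - 14*p + 48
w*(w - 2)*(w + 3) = w^3 + w^2 - 6*w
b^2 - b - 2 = (b - 2)*(b + 1)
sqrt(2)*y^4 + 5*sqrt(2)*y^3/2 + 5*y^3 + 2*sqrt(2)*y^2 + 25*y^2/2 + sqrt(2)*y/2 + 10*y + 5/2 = (y + 1/2)*(y + 1)*(y + 5*sqrt(2)/2)*(sqrt(2)*y + sqrt(2))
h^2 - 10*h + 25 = (h - 5)^2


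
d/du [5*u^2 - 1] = 10*u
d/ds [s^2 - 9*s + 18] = 2*s - 9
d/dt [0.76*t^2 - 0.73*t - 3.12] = 1.52*t - 0.73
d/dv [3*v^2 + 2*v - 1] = 6*v + 2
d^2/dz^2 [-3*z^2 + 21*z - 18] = -6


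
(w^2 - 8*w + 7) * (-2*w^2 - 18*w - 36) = -2*w^4 - 2*w^3 + 94*w^2 + 162*w - 252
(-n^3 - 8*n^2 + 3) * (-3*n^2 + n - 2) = 3*n^5 + 23*n^4 - 6*n^3 + 7*n^2 + 3*n - 6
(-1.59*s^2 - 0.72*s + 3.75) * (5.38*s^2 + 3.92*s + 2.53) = -8.5542*s^4 - 10.1064*s^3 + 13.3299*s^2 + 12.8784*s + 9.4875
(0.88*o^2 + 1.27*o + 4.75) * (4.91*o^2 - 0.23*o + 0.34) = 4.3208*o^4 + 6.0333*o^3 + 23.3296*o^2 - 0.6607*o + 1.615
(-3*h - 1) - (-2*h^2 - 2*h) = 2*h^2 - h - 1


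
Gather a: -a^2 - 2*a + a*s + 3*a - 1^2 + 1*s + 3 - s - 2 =-a^2 + a*(s + 1)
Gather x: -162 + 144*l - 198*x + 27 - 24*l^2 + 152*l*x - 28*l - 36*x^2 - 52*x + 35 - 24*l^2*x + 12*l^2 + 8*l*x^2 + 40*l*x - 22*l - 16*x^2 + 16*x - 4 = -12*l^2 + 94*l + x^2*(8*l - 52) + x*(-24*l^2 + 192*l - 234) - 104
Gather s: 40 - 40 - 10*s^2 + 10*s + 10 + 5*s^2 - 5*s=-5*s^2 + 5*s + 10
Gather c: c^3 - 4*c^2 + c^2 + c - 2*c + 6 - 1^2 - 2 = c^3 - 3*c^2 - c + 3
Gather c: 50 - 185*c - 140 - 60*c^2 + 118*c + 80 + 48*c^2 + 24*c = -12*c^2 - 43*c - 10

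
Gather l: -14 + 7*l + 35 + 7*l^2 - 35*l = 7*l^2 - 28*l + 21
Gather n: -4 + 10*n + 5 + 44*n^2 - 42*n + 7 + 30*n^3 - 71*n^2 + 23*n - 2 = 30*n^3 - 27*n^2 - 9*n + 6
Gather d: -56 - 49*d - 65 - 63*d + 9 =-112*d - 112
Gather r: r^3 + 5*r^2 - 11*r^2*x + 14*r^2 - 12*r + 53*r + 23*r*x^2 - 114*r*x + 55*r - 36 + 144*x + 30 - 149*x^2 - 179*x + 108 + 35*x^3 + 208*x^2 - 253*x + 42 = r^3 + r^2*(19 - 11*x) + r*(23*x^2 - 114*x + 96) + 35*x^3 + 59*x^2 - 288*x + 144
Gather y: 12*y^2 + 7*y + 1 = 12*y^2 + 7*y + 1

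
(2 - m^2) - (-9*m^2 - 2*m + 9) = 8*m^2 + 2*m - 7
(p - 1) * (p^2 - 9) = p^3 - p^2 - 9*p + 9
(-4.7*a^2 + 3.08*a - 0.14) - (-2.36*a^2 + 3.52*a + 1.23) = -2.34*a^2 - 0.44*a - 1.37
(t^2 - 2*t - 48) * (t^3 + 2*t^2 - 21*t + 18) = t^5 - 73*t^3 - 36*t^2 + 972*t - 864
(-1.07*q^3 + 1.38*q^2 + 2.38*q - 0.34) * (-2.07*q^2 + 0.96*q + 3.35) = 2.2149*q^5 - 3.8838*q^4 - 7.1863*q^3 + 7.6116*q^2 + 7.6466*q - 1.139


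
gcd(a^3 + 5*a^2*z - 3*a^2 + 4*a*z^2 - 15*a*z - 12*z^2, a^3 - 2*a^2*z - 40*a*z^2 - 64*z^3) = a + 4*z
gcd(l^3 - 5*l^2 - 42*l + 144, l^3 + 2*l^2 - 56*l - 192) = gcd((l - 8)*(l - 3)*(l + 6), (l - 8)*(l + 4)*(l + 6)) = l^2 - 2*l - 48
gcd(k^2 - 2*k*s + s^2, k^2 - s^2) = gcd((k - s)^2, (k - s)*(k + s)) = -k + s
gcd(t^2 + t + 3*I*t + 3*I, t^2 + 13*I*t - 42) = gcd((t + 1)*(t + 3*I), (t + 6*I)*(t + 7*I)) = 1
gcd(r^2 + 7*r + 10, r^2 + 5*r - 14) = 1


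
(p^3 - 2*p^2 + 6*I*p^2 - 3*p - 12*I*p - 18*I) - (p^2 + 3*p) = p^3 - 3*p^2 + 6*I*p^2 - 6*p - 12*I*p - 18*I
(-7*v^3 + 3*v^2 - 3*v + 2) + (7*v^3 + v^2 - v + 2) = 4*v^2 - 4*v + 4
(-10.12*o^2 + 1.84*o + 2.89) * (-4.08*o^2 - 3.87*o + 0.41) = 41.2896*o^4 + 31.6572*o^3 - 23.0612*o^2 - 10.4299*o + 1.1849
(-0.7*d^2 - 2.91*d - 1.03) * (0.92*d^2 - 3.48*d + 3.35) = -0.644*d^4 - 0.241200000000001*d^3 + 6.8342*d^2 - 6.1641*d - 3.4505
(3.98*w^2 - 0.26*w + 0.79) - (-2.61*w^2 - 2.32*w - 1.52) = 6.59*w^2 + 2.06*w + 2.31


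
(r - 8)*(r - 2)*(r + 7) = r^3 - 3*r^2 - 54*r + 112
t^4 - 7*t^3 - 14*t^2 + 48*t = t*(t - 8)*(t - 2)*(t + 3)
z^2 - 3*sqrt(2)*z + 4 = (z - 2*sqrt(2))*(z - sqrt(2))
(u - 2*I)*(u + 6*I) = u^2 + 4*I*u + 12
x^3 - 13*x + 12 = (x - 3)*(x - 1)*(x + 4)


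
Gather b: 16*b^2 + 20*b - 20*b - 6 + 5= 16*b^2 - 1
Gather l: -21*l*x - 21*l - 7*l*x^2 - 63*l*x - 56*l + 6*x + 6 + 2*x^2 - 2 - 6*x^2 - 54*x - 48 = l*(-7*x^2 - 84*x - 77) - 4*x^2 - 48*x - 44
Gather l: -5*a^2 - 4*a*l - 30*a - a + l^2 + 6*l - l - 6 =-5*a^2 - 31*a + l^2 + l*(5 - 4*a) - 6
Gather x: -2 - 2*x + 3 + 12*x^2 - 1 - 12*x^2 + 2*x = 0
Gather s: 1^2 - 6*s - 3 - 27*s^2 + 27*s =-27*s^2 + 21*s - 2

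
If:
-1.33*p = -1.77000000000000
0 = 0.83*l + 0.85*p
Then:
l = -1.36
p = 1.33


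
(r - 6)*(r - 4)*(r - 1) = r^3 - 11*r^2 + 34*r - 24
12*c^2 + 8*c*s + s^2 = (2*c + s)*(6*c + s)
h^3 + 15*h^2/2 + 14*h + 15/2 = (h + 1)*(h + 3/2)*(h + 5)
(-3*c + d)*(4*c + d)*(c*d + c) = -12*c^3*d - 12*c^3 + c^2*d^2 + c^2*d + c*d^3 + c*d^2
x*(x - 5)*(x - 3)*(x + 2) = x^4 - 6*x^3 - x^2 + 30*x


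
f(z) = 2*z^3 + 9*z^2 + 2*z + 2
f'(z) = 6*z^2 + 18*z + 2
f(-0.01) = 1.98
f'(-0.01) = 1.82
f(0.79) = 10.18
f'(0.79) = 19.96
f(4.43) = 361.36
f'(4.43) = 199.49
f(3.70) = 233.92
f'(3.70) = 150.74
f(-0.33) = 2.25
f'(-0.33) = -3.29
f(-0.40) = 2.51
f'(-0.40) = -4.24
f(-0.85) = 5.57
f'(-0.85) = -8.96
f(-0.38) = 2.43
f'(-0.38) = -3.97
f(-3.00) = 23.00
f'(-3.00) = 2.00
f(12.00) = 4778.00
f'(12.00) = 1082.00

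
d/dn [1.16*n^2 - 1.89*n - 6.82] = 2.32*n - 1.89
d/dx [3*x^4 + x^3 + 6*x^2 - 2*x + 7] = 12*x^3 + 3*x^2 + 12*x - 2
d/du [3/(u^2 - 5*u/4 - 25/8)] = 48*(5 - 8*u)/(-8*u^2 + 10*u + 25)^2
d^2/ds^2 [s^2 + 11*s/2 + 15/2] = 2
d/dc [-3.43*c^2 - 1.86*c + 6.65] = -6.86*c - 1.86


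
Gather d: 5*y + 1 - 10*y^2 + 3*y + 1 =-10*y^2 + 8*y + 2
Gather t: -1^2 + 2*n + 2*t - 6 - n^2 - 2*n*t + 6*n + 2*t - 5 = -n^2 + 8*n + t*(4 - 2*n) - 12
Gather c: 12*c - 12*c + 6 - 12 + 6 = 0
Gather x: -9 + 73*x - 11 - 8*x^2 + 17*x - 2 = -8*x^2 + 90*x - 22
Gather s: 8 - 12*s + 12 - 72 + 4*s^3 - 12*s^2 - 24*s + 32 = 4*s^3 - 12*s^2 - 36*s - 20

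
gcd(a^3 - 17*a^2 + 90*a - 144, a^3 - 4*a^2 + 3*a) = a - 3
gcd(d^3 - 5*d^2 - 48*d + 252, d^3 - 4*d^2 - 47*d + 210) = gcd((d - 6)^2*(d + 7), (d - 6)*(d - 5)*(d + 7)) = d^2 + d - 42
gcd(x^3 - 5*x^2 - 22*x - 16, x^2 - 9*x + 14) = 1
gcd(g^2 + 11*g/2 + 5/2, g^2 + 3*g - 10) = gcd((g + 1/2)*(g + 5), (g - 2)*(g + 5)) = g + 5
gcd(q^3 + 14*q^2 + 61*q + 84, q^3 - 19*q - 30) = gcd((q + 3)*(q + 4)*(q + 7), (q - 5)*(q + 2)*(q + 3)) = q + 3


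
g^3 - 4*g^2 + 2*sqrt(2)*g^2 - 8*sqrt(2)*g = g*(g - 4)*(g + 2*sqrt(2))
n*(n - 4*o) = n^2 - 4*n*o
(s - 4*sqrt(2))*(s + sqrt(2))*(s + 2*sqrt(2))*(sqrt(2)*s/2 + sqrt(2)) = sqrt(2)*s^4/2 - s^3 + sqrt(2)*s^3 - 10*sqrt(2)*s^2 - 2*s^2 - 20*sqrt(2)*s - 16*s - 32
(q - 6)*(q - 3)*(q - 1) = q^3 - 10*q^2 + 27*q - 18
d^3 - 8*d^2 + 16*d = d*(d - 4)^2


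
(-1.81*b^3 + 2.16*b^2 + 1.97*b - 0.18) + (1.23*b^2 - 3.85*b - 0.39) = -1.81*b^3 + 3.39*b^2 - 1.88*b - 0.57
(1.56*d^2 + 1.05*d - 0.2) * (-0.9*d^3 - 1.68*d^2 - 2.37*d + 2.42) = -1.404*d^5 - 3.5658*d^4 - 5.2812*d^3 + 1.6227*d^2 + 3.015*d - 0.484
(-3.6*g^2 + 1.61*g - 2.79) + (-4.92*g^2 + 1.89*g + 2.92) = -8.52*g^2 + 3.5*g + 0.13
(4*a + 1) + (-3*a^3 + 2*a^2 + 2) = -3*a^3 + 2*a^2 + 4*a + 3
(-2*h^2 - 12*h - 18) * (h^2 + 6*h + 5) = -2*h^4 - 24*h^3 - 100*h^2 - 168*h - 90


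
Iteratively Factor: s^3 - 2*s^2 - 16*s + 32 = (s - 4)*(s^2 + 2*s - 8) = (s - 4)*(s + 4)*(s - 2)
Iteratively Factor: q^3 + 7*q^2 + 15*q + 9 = (q + 3)*(q^2 + 4*q + 3) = (q + 1)*(q + 3)*(q + 3)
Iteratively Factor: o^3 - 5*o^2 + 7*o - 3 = (o - 1)*(o^2 - 4*o + 3) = (o - 3)*(o - 1)*(o - 1)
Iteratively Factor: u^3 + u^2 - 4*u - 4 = (u + 2)*(u^2 - u - 2) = (u + 1)*(u + 2)*(u - 2)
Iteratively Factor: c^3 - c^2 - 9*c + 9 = (c + 3)*(c^2 - 4*c + 3) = (c - 1)*(c + 3)*(c - 3)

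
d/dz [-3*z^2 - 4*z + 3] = -6*z - 4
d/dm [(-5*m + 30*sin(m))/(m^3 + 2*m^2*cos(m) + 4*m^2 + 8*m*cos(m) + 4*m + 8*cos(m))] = 5*((m + 2)^2*(m + 2*cos(m))*(6*cos(m) - 1) + (m - 6*sin(m))*(-2*m^2*sin(m) + 3*m^2 - 4*m*sin(m) + 4*sqrt(2)*m*cos(m + pi/4) + 8*m + 8*sqrt(2)*cos(m + pi/4) + 4))/((m + 2)^4*(m + 2*cos(m))^2)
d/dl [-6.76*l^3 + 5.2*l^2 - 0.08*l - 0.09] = -20.28*l^2 + 10.4*l - 0.08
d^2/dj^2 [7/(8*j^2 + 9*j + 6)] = 14*(-64*j^2 - 72*j + (16*j + 9)^2 - 48)/(8*j^2 + 9*j + 6)^3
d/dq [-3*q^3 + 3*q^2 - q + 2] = -9*q^2 + 6*q - 1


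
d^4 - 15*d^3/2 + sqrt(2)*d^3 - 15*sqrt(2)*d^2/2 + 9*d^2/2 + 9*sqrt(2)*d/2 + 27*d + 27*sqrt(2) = (d - 6)*(d - 3)*(d + 3/2)*(d + sqrt(2))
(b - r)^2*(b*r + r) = b^3*r - 2*b^2*r^2 + b^2*r + b*r^3 - 2*b*r^2 + r^3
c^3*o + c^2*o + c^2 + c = c*(c + 1)*(c*o + 1)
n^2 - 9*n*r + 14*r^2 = (n - 7*r)*(n - 2*r)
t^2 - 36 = (t - 6)*(t + 6)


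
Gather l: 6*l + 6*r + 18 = 6*l + 6*r + 18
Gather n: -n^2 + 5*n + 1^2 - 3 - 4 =-n^2 + 5*n - 6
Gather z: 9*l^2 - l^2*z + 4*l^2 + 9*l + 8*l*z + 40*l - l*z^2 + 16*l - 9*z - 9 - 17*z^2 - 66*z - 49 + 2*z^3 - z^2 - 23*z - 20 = 13*l^2 + 65*l + 2*z^3 + z^2*(-l - 18) + z*(-l^2 + 8*l - 98) - 78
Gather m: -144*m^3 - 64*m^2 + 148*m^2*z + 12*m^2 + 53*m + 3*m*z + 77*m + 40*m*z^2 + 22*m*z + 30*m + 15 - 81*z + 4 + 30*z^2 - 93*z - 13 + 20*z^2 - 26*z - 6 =-144*m^3 + m^2*(148*z - 52) + m*(40*z^2 + 25*z + 160) + 50*z^2 - 200*z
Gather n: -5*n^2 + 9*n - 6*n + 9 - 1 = -5*n^2 + 3*n + 8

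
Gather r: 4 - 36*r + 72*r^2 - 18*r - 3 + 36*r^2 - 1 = 108*r^2 - 54*r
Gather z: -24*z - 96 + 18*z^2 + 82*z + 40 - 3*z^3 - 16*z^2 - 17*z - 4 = -3*z^3 + 2*z^2 + 41*z - 60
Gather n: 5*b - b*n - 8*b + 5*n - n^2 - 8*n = -3*b - n^2 + n*(-b - 3)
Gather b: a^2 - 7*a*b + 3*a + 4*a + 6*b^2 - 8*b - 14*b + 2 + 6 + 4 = a^2 + 7*a + 6*b^2 + b*(-7*a - 22) + 12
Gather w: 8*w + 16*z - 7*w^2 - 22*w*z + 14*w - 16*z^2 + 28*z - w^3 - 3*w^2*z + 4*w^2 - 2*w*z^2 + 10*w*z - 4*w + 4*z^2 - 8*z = -w^3 + w^2*(-3*z - 3) + w*(-2*z^2 - 12*z + 18) - 12*z^2 + 36*z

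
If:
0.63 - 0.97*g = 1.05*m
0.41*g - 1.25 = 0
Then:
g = 3.05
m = -2.22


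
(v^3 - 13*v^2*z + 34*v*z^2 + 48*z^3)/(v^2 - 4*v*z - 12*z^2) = (v^2 - 7*v*z - 8*z^2)/(v + 2*z)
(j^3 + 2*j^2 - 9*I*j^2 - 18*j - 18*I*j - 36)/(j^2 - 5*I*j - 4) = (j^3 + j^2*(2 - 9*I) - 18*j*(1 + I) - 36)/(j^2 - 5*I*j - 4)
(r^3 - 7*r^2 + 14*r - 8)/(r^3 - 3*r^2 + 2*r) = (r - 4)/r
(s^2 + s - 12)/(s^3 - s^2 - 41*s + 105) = (s + 4)/(s^2 + 2*s - 35)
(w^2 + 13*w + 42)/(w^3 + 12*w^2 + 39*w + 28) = (w + 6)/(w^2 + 5*w + 4)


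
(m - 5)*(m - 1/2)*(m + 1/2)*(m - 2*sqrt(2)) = m^4 - 5*m^3 - 2*sqrt(2)*m^3 - m^2/4 + 10*sqrt(2)*m^2 + sqrt(2)*m/2 + 5*m/4 - 5*sqrt(2)/2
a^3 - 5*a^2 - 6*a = a*(a - 6)*(a + 1)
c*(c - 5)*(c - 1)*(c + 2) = c^4 - 4*c^3 - 7*c^2 + 10*c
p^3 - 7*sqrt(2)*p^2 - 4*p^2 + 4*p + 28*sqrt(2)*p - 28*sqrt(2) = (p - 2)^2*(p - 7*sqrt(2))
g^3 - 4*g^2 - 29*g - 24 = (g - 8)*(g + 1)*(g + 3)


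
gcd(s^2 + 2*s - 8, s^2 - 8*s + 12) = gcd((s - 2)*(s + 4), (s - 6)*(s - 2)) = s - 2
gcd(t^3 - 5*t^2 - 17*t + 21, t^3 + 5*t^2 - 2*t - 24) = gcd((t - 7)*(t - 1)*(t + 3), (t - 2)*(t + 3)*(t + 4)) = t + 3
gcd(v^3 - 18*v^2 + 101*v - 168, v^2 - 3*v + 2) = 1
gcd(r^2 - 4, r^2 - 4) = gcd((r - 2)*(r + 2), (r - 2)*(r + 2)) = r^2 - 4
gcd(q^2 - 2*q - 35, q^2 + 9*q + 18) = 1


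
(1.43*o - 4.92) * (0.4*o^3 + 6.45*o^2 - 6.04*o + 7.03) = 0.572*o^4 + 7.2555*o^3 - 40.3712*o^2 + 39.7697*o - 34.5876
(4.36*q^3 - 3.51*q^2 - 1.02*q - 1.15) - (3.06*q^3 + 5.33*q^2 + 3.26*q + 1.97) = 1.3*q^3 - 8.84*q^2 - 4.28*q - 3.12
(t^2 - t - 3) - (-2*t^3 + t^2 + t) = 2*t^3 - 2*t - 3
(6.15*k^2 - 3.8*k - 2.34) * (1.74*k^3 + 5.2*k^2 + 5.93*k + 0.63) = 10.701*k^5 + 25.368*k^4 + 12.6379*k^3 - 30.8275*k^2 - 16.2702*k - 1.4742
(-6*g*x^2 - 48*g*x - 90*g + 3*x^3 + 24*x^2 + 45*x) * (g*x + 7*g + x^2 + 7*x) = -6*g^2*x^3 - 90*g^2*x^2 - 426*g^2*x - 630*g^2 - 3*g*x^4 - 45*g*x^3 - 213*g*x^2 - 315*g*x + 3*x^5 + 45*x^4 + 213*x^3 + 315*x^2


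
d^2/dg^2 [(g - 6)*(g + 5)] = 2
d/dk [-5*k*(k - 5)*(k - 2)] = -15*k^2 + 70*k - 50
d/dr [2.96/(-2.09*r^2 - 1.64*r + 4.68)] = (12.3728*r + 4.8544)/(2.09*r^2 + 1.64*r - 4.68)^2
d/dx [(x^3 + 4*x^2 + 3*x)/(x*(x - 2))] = (x^2 - 4*x - 11)/(x^2 - 4*x + 4)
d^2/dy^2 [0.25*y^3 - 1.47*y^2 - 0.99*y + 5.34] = 1.5*y - 2.94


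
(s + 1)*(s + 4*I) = s^2 + s + 4*I*s + 4*I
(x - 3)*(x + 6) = x^2 + 3*x - 18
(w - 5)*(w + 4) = w^2 - w - 20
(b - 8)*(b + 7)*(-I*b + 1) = -I*b^3 + b^2 + I*b^2 - b + 56*I*b - 56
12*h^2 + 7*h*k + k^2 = (3*h + k)*(4*h + k)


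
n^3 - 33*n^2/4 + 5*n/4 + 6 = (n - 8)*(n - 1)*(n + 3/4)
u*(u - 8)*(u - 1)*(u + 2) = u^4 - 7*u^3 - 10*u^2 + 16*u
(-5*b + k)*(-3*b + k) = 15*b^2 - 8*b*k + k^2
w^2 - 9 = (w - 3)*(w + 3)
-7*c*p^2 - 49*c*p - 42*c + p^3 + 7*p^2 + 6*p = (-7*c + p)*(p + 1)*(p + 6)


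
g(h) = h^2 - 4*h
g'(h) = 2*h - 4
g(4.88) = 4.29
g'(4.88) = 5.76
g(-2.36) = 15.01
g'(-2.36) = -8.72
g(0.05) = -0.20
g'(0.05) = -3.90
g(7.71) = 28.60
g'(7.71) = 11.42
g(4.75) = 3.56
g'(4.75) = 5.50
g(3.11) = -2.77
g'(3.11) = 2.22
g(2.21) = -3.96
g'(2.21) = 0.42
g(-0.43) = 1.90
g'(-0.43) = -4.86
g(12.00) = 96.00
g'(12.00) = 20.00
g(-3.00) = 21.00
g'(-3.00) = -10.00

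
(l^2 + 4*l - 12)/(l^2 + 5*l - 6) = (l - 2)/(l - 1)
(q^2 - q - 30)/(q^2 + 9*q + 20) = (q - 6)/(q + 4)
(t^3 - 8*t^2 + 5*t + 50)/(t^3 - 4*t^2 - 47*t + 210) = (t^2 - 3*t - 10)/(t^2 + t - 42)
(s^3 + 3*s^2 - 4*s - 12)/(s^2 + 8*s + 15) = (s^2 - 4)/(s + 5)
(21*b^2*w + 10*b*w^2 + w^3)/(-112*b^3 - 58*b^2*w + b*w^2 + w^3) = w*(3*b + w)/(-16*b^2 - 6*b*w + w^2)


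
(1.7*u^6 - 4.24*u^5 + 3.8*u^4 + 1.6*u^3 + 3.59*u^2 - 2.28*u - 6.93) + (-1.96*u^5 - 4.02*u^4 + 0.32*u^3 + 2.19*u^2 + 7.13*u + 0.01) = 1.7*u^6 - 6.2*u^5 - 0.22*u^4 + 1.92*u^3 + 5.78*u^2 + 4.85*u - 6.92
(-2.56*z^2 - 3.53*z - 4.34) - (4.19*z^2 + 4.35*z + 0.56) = -6.75*z^2 - 7.88*z - 4.9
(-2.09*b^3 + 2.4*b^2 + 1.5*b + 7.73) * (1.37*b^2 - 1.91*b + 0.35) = -2.8633*b^5 + 7.2799*b^4 - 3.2605*b^3 + 8.5651*b^2 - 14.2393*b + 2.7055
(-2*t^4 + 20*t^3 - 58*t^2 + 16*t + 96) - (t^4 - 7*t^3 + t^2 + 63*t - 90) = -3*t^4 + 27*t^3 - 59*t^2 - 47*t + 186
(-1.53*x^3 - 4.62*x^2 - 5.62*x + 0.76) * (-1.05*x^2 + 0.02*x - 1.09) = 1.6065*x^5 + 4.8204*x^4 + 7.4763*x^3 + 4.1254*x^2 + 6.141*x - 0.8284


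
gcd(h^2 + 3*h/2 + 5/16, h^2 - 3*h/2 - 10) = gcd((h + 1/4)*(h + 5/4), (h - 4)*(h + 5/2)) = 1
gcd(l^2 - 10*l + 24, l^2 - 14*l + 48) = l - 6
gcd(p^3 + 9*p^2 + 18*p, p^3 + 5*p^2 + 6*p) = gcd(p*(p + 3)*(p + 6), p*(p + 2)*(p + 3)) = p^2 + 3*p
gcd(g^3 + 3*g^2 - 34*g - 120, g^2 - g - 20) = g + 4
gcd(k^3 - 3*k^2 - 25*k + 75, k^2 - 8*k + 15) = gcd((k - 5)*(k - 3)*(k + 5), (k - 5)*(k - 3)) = k^2 - 8*k + 15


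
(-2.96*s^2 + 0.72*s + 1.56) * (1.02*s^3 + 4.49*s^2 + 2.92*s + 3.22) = -3.0192*s^5 - 12.556*s^4 - 3.8192*s^3 - 0.4244*s^2 + 6.8736*s + 5.0232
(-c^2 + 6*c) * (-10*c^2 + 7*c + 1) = 10*c^4 - 67*c^3 + 41*c^2 + 6*c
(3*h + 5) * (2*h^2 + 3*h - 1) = 6*h^3 + 19*h^2 + 12*h - 5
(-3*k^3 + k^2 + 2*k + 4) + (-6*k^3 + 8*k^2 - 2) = -9*k^3 + 9*k^2 + 2*k + 2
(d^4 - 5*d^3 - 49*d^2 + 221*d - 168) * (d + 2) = d^5 - 3*d^4 - 59*d^3 + 123*d^2 + 274*d - 336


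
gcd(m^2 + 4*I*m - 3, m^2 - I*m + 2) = m + I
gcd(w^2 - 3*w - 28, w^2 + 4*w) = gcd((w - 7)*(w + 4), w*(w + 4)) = w + 4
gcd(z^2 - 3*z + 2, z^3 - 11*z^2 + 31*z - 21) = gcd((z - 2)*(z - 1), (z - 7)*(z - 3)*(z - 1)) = z - 1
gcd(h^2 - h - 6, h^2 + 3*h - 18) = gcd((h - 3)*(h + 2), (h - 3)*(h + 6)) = h - 3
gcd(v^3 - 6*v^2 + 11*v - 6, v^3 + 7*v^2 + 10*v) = 1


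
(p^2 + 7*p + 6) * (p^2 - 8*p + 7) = p^4 - p^3 - 43*p^2 + p + 42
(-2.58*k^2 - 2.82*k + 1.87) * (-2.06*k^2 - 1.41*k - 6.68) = 5.3148*k^4 + 9.447*k^3 + 17.3584*k^2 + 16.2009*k - 12.4916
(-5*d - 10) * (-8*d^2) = 40*d^3 + 80*d^2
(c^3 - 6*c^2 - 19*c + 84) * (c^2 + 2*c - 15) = c^5 - 4*c^4 - 46*c^3 + 136*c^2 + 453*c - 1260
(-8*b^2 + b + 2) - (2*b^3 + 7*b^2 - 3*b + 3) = -2*b^3 - 15*b^2 + 4*b - 1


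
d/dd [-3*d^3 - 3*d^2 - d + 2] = -9*d^2 - 6*d - 1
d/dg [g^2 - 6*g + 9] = 2*g - 6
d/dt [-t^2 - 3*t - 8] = -2*t - 3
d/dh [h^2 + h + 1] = 2*h + 1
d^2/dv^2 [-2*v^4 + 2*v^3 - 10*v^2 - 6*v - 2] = -24*v^2 + 12*v - 20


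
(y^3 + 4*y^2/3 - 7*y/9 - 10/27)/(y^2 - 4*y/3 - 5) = (y^2 - y/3 - 2/9)/(y - 3)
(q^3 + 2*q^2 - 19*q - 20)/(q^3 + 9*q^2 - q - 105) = (q^2 - 3*q - 4)/(q^2 + 4*q - 21)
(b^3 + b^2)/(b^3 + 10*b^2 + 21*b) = b*(b + 1)/(b^2 + 10*b + 21)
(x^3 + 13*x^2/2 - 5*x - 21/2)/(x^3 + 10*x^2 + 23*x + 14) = (x - 3/2)/(x + 2)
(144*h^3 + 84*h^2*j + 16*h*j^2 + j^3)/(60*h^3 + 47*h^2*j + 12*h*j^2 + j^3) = (36*h^2 + 12*h*j + j^2)/(15*h^2 + 8*h*j + j^2)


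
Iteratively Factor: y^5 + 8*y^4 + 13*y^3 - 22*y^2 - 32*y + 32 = (y + 4)*(y^4 + 4*y^3 - 3*y^2 - 10*y + 8) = (y - 1)*(y + 4)*(y^3 + 5*y^2 + 2*y - 8) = (y - 1)*(y + 2)*(y + 4)*(y^2 + 3*y - 4) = (y - 1)*(y + 2)*(y + 4)^2*(y - 1)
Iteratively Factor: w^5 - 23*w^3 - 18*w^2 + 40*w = (w + 4)*(w^4 - 4*w^3 - 7*w^2 + 10*w) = (w - 5)*(w + 4)*(w^3 + w^2 - 2*w) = (w - 5)*(w - 1)*(w + 4)*(w^2 + 2*w) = (w - 5)*(w - 1)*(w + 2)*(w + 4)*(w)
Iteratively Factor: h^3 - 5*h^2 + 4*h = (h)*(h^2 - 5*h + 4) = h*(h - 4)*(h - 1)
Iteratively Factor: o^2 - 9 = (o - 3)*(o + 3)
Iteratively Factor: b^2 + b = (b)*(b + 1)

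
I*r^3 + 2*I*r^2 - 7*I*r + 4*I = (r - 1)*(r + 4)*(I*r - I)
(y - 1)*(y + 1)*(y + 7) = y^3 + 7*y^2 - y - 7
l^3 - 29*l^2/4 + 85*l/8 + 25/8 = (l - 5)*(l - 5/2)*(l + 1/4)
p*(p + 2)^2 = p^3 + 4*p^2 + 4*p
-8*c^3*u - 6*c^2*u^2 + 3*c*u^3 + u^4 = u*(-2*c + u)*(c + u)*(4*c + u)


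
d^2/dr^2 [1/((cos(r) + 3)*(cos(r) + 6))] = (-4*sin(r)^4 + 11*sin(r)^2 + 783*cos(r)/4 - 27*cos(3*r)/4 + 119)/((cos(r) + 3)^3*(cos(r) + 6)^3)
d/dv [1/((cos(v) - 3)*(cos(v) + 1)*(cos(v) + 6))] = (-3*sin(v)^2 + 8*cos(v) - 12)*sin(v)/((cos(v) - 3)^2*(cos(v) + 1)^2*(cos(v) + 6)^2)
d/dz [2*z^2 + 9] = 4*z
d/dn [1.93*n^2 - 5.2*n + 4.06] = 3.86*n - 5.2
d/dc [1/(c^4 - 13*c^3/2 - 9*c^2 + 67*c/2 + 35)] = 2*(-8*c^3 + 39*c^2 + 36*c - 67)/(2*c^4 - 13*c^3 - 18*c^2 + 67*c + 70)^2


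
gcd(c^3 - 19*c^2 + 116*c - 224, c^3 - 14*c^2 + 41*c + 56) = c^2 - 15*c + 56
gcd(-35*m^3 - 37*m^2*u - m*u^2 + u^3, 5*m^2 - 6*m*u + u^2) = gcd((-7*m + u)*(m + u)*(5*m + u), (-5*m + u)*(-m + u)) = 1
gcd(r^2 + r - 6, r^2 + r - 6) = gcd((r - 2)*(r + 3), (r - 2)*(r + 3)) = r^2 + r - 6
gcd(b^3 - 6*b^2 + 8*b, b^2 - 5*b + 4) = b - 4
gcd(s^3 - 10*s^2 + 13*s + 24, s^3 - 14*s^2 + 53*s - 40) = s - 8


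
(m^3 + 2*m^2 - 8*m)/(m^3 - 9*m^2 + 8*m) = (m^2 + 2*m - 8)/(m^2 - 9*m + 8)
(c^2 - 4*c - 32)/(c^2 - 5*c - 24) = (c + 4)/(c + 3)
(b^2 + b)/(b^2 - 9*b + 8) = b*(b + 1)/(b^2 - 9*b + 8)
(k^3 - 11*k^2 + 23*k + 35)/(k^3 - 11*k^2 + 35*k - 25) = (k^2 - 6*k - 7)/(k^2 - 6*k + 5)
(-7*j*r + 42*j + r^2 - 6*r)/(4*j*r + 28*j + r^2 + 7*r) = (-7*j*r + 42*j + r^2 - 6*r)/(4*j*r + 28*j + r^2 + 7*r)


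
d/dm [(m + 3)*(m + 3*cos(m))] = m - (m + 3)*(3*sin(m) - 1) + 3*cos(m)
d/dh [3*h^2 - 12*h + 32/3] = 6*h - 12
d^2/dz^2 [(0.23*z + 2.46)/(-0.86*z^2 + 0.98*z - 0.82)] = (-(0.23*z + 2.46)*(1.72*z - 0.98)*(3.44*z - 1.96) + (1.1868*z + 3.7804)*(0.86*z^2 - 0.98*z + 0.82))/(0.86*z^2 - 0.98*z + 0.82)^3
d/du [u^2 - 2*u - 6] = 2*u - 2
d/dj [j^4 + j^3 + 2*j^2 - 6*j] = 4*j^3 + 3*j^2 + 4*j - 6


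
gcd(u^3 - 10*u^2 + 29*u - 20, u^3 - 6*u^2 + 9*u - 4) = u^2 - 5*u + 4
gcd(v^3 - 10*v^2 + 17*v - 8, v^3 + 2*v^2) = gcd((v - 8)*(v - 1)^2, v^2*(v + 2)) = 1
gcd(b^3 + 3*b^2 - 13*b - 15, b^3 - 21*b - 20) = b + 1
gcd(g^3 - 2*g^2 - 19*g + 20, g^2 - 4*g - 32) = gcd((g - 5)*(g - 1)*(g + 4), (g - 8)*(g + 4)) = g + 4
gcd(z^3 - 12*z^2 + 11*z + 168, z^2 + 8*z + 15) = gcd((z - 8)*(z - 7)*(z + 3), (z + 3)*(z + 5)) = z + 3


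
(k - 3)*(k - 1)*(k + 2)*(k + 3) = k^4 + k^3 - 11*k^2 - 9*k + 18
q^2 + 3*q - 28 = (q - 4)*(q + 7)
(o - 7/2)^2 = o^2 - 7*o + 49/4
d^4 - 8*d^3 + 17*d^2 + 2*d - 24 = (d - 4)*(d - 3)*(d - 2)*(d + 1)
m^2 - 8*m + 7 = (m - 7)*(m - 1)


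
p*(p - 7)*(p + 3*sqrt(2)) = p^3 - 7*p^2 + 3*sqrt(2)*p^2 - 21*sqrt(2)*p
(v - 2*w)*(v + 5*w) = v^2 + 3*v*w - 10*w^2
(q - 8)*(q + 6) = q^2 - 2*q - 48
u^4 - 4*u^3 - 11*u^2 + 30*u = u*(u - 5)*(u - 2)*(u + 3)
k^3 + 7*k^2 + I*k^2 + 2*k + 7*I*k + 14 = (k + 7)*(k - I)*(k + 2*I)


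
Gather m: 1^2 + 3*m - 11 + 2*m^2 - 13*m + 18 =2*m^2 - 10*m + 8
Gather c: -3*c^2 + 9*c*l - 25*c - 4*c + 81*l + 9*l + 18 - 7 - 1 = -3*c^2 + c*(9*l - 29) + 90*l + 10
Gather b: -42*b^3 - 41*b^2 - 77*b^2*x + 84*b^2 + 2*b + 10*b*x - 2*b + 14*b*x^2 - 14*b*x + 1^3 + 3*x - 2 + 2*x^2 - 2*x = -42*b^3 + b^2*(43 - 77*x) + b*(14*x^2 - 4*x) + 2*x^2 + x - 1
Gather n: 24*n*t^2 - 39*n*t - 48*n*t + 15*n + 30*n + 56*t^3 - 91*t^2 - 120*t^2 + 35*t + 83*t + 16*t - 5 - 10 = n*(24*t^2 - 87*t + 45) + 56*t^3 - 211*t^2 + 134*t - 15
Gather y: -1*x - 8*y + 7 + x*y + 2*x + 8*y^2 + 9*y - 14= x + 8*y^2 + y*(x + 1) - 7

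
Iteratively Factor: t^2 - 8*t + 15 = (t - 5)*(t - 3)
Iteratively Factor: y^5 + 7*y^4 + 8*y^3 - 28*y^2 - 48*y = (y + 4)*(y^4 + 3*y^3 - 4*y^2 - 12*y) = (y + 2)*(y + 4)*(y^3 + y^2 - 6*y) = (y + 2)*(y + 3)*(y + 4)*(y^2 - 2*y) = (y - 2)*(y + 2)*(y + 3)*(y + 4)*(y)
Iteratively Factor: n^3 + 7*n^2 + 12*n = (n + 3)*(n^2 + 4*n) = n*(n + 3)*(n + 4)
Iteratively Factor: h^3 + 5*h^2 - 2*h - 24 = (h + 4)*(h^2 + h - 6) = (h + 3)*(h + 4)*(h - 2)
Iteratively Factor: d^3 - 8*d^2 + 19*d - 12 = (d - 3)*(d^2 - 5*d + 4) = (d - 4)*(d - 3)*(d - 1)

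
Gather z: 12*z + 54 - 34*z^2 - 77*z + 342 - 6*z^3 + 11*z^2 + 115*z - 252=-6*z^3 - 23*z^2 + 50*z + 144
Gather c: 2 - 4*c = 2 - 4*c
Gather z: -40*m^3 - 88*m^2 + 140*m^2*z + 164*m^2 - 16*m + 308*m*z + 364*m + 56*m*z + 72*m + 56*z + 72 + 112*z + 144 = -40*m^3 + 76*m^2 + 420*m + z*(140*m^2 + 364*m + 168) + 216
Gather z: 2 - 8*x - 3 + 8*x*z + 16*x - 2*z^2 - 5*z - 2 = 8*x - 2*z^2 + z*(8*x - 5) - 3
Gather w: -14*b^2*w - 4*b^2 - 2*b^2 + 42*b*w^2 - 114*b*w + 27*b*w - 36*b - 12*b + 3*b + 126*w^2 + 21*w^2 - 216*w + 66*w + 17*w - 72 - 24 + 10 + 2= -6*b^2 - 45*b + w^2*(42*b + 147) + w*(-14*b^2 - 87*b - 133) - 84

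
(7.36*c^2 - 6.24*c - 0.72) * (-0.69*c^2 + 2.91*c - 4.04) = -5.0784*c^4 + 25.7232*c^3 - 47.396*c^2 + 23.1144*c + 2.9088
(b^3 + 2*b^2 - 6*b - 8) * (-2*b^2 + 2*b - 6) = -2*b^5 - 2*b^4 + 10*b^3 - 8*b^2 + 20*b + 48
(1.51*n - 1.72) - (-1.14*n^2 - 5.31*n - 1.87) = 1.14*n^2 + 6.82*n + 0.15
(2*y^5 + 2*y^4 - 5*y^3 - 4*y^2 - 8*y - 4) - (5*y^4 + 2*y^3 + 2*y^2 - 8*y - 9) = 2*y^5 - 3*y^4 - 7*y^3 - 6*y^2 + 5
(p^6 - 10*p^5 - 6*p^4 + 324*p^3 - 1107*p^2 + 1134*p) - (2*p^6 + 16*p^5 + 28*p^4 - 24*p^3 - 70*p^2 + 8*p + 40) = -p^6 - 26*p^5 - 34*p^4 + 348*p^3 - 1037*p^2 + 1126*p - 40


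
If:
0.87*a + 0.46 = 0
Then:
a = -0.53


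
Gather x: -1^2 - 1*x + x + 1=0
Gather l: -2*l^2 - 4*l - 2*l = -2*l^2 - 6*l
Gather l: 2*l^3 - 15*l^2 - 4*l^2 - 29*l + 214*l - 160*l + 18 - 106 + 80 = 2*l^3 - 19*l^2 + 25*l - 8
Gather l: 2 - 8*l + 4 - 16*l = 6 - 24*l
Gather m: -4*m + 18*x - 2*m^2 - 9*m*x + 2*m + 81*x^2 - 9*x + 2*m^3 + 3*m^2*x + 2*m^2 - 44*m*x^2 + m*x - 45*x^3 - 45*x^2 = 2*m^3 + 3*m^2*x + m*(-44*x^2 - 8*x - 2) - 45*x^3 + 36*x^2 + 9*x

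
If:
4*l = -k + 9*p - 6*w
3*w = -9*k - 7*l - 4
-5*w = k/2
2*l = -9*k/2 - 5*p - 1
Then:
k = -890/331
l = 917/331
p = 368/331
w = 89/331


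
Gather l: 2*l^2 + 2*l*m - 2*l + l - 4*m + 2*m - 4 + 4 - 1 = 2*l^2 + l*(2*m - 1) - 2*m - 1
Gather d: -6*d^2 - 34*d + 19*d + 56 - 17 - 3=-6*d^2 - 15*d + 36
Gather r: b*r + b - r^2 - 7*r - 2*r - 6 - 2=b - r^2 + r*(b - 9) - 8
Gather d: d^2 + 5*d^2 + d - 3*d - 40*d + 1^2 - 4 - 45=6*d^2 - 42*d - 48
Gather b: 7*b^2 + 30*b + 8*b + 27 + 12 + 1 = 7*b^2 + 38*b + 40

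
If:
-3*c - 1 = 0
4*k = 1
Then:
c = -1/3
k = 1/4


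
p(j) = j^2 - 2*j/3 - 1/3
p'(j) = 2*j - 2/3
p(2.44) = 3.99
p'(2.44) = 4.21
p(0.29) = -0.44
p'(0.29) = -0.09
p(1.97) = 2.23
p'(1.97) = 3.27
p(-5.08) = 28.86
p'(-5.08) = -10.83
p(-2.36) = 6.81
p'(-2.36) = -5.39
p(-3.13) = 11.55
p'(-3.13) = -6.93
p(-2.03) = 5.14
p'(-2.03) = -4.73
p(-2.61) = 8.22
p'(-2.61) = -5.89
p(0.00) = -0.33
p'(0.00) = -0.67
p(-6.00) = 39.67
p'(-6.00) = -12.67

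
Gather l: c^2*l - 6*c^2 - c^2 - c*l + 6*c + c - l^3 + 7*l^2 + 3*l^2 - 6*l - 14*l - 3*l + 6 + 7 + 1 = -7*c^2 + 7*c - l^3 + 10*l^2 + l*(c^2 - c - 23) + 14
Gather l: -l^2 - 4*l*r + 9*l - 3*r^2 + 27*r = -l^2 + l*(9 - 4*r) - 3*r^2 + 27*r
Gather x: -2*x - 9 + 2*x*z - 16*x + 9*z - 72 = x*(2*z - 18) + 9*z - 81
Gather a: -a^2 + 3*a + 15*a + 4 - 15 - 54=-a^2 + 18*a - 65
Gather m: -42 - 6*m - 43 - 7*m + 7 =-13*m - 78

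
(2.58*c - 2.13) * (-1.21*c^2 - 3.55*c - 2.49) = -3.1218*c^3 - 6.5817*c^2 + 1.1373*c + 5.3037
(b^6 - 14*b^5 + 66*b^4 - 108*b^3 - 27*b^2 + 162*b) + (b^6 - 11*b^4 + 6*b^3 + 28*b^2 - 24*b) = 2*b^6 - 14*b^5 + 55*b^4 - 102*b^3 + b^2 + 138*b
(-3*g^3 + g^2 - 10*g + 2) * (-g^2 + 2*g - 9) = 3*g^5 - 7*g^4 + 39*g^3 - 31*g^2 + 94*g - 18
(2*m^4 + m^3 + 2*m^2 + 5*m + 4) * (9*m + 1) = 18*m^5 + 11*m^4 + 19*m^3 + 47*m^2 + 41*m + 4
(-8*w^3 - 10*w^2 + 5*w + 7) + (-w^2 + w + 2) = -8*w^3 - 11*w^2 + 6*w + 9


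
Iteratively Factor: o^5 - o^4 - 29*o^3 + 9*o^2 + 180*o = (o + 4)*(o^4 - 5*o^3 - 9*o^2 + 45*o) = (o - 5)*(o + 4)*(o^3 - 9*o) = o*(o - 5)*(o + 4)*(o^2 - 9) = o*(o - 5)*(o + 3)*(o + 4)*(o - 3)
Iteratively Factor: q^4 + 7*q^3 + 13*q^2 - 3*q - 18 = (q + 3)*(q^3 + 4*q^2 + q - 6) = (q - 1)*(q + 3)*(q^2 + 5*q + 6) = (q - 1)*(q + 3)^2*(q + 2)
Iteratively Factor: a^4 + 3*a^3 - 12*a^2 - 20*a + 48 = (a + 3)*(a^3 - 12*a + 16) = (a + 3)*(a + 4)*(a^2 - 4*a + 4) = (a - 2)*(a + 3)*(a + 4)*(a - 2)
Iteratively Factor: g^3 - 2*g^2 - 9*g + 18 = (g + 3)*(g^2 - 5*g + 6) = (g - 2)*(g + 3)*(g - 3)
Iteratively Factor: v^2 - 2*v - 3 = (v - 3)*(v + 1)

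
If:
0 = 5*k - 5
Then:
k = 1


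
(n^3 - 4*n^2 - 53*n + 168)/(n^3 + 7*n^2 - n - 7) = (n^2 - 11*n + 24)/(n^2 - 1)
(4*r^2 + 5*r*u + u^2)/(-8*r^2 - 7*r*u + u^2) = (-4*r - u)/(8*r - u)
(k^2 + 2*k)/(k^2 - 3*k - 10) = k/(k - 5)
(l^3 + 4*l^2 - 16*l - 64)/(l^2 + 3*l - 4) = (l^2 - 16)/(l - 1)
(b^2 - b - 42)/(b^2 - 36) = (b - 7)/(b - 6)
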